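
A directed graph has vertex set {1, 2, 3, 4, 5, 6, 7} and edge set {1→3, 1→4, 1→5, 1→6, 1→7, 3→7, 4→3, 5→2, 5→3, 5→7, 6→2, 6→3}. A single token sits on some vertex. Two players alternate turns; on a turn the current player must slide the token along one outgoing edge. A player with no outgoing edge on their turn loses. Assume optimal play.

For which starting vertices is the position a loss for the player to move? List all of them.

Compute win/loss labels from the base case upward. A position with no move is L. Any other position is W if it can reach an L in one move, else L.
Every edge goes from a vertex to one that appears earlier in the order 7, 2, 3, 5, 6, 4, 1, so processing vertices in that order labels each vertex after all of its successors.
7: no outgoing edge → L
2: no outgoing edge → L
3: →7(L), so W
5: →2(L), so W
6: →2(L), so W
4: →3(W) only, which is W, so L
1: →4(L), so W
Reading off the rows marked L gives the requested list; there are 3 such vertices.

2, 4, 7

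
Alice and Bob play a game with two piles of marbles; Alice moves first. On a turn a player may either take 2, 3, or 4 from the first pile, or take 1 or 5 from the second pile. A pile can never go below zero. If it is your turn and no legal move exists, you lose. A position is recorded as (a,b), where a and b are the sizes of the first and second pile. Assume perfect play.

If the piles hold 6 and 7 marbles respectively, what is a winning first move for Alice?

Move to (3,7).

Build the W/L table. Terminal = L. A non-terminal position is W if it has a move to some L; otherwise it is L.
No move ever increases a pile, so every position that can arise here has a ≤ 6 and b ≤ 7; it is enough to label the cells with 0 ≤ a ≤ 6 and 0 ≤ b ≤ 7.
Every move lowers a or b (never raises either), so fill the grid row by row in increasing a, and left to right within a row: each cell's successors are then already labelled.
      b=0  b=1  b=2  b=3  b=4  b=5  b=6  b=7
a=0:    L    W    L    W    L    W    L    W
a=1:    L    W    L    W    L    W    L    W
a=2:    W    L    W    L    W    L    W    L
a=3:    W    L    W    L    W    L    W    L
a=4:    W    W    W    W    W    W    W    W
a=5:    W    W    W    W    W    W    W    W
a=6:    L    W    L    W    L    W    L    W
Cells with no legal move (terminal, hence L): (0,0), (1,0).
The remaining L cells, each justified by listing all of its moves:
(0,2): only reaches (0,1)(W), which is W → L
(0,4): only reaches (0,3)(W), which is W → L
(0,6): only reaches (0,5)(W), (0,1)(W), all W → L
(1,2): only reaches (1,1)(W), which is W → L
(1,4): only reaches (1,3)(W), which is W → L
(1,6): only reaches (1,5)(W), (1,1)(W), all W → L
(2,1): only reaches (0,1)(W), (2,0)(W), all W → L
(2,3): only reaches (0,3)(W), (2,2)(W), all W → L
(2,5): only reaches (0,5)(W), (2,4)(W), (2,0)(W), all W → L
(2,7): only reaches (0,7)(W), (2,6)(W), (2,2)(W), all W → L
(3,1): only reaches (1,1)(W), (0,1)(W), (3,0)(W), all W → L
(3,3): only reaches (1,3)(W), (0,3)(W), (3,2)(W), all W → L
(3,5): only reaches (1,5)(W), (0,5)(W), (3,4)(W), (3,0)(W), all W → L
(3,7): only reaches (1,7)(W), (0,7)(W), (3,6)(W), (3,2)(W), all W → L
(6,0): only reaches (4,0)(W), (3,0)(W), (2,0)(W), all W → L
(6,2): only reaches (4,2)(W), (3,2)(W), (2,2)(W), (6,1)(W), all W → L
(6,4): only reaches (4,4)(W), (3,4)(W), (2,4)(W), (6,3)(W), all W → L
(6,6): only reaches (4,6)(W), (3,6)(W), (2,6)(W), (6,5)(W), (6,1)(W), all W → L
Every other cell has at least one move into one of the L cells above, so it is W.
From (6,7), the L positions reachable in one move are: (3,7), (2,7), (6,6), (6,2). Any move reaching one of these is winning.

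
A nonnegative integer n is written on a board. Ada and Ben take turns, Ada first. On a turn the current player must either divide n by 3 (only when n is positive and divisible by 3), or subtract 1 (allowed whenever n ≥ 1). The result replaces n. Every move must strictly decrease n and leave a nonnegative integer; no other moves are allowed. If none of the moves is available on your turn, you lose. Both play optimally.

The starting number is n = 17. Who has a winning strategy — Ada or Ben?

Ben wins.

Positions with no move are L. A position that does have a move is losing for the player to move precisely when every available move leads to a winning position for the opponent. Fill in the labels:
n=0: no move → L
n=1: reaches L-position 0 → W
n=2: only reaches 1(W), which is W → L
n=3: reaches L-position 2 → W
n=4: only reaches 3(W), which is W → L
n=5: reaches L-position 4 → W
n=6: reaches L-position 2 → W
n=7: only reaches 6(W), which is W → L
n=8: reaches L-position 7 → W
n=9: only reaches 3(W), 8(W), all W → L
n=10: reaches L-position 9 → W
n=11: only reaches 10(W), which is W → L
n=12: reaches L-position 4 → W
n=13: only reaches 12(W), which is W → L
n=14: reaches L-position 13 → W
n=15: only reaches 5(W), 14(W), all W → L
n=16: reaches L-position 15 → W
n=17: only reaches 16(W), which is W → L
The starting position 17 is L: whatever Ada does, the opponent receives a W position.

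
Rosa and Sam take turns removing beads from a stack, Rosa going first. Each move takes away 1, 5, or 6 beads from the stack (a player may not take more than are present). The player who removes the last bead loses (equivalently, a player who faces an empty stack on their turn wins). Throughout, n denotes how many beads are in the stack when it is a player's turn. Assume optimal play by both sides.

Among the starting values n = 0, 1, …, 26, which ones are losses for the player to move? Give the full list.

Compute win/loss labels from the base case upward. A position with no move is W. Any other position is W if it can reach an L in one move, else L.
n=0: no move; the opponent has just taken the last bead and therefore loses → W
n=1: only reaches 0(W), which is W → L
n=2: reaches L-position 1 → W
n=3: only reaches 2(W), which is W → L
n=4: reaches L-position 3 → W
n=5: only reaches 4(W), 0(W), all W → L
n=6: reaches L-position 5 → W
n=7: reaches L-position 1 → W
n=8: reaches L-position 3 → W
n=9: reaches L-position 3 → W
n=10: reaches L-position 5 → W
n=11: reaches L-position 5 → W
n=12: only reaches 11(W), 7(W), 6(W), all W → L
n=13: reaches L-position 12 → W
n=14: only reaches 13(W), 9(W), 8(W), all W → L
n=15: reaches L-position 14 → W
n=16: only reaches 15(W), 11(W), 10(W), all W → L
n=17: reaches L-position 16 → W
n=18: reaches L-position 12 → W
n=19: reaches L-position 14 → W
n=20: reaches L-position 14 → W
n=21: reaches L-position 16 → W
n=22: reaches L-position 16 → W
n=23: only reaches 22(W), 18(W), 17(W), all W → L
n=24: reaches L-position 23 → W
n=25: only reaches 24(W), 20(W), 19(W), all W → L
n=26: reaches L-position 25 → W
Reading off the rows marked L gives the requested list; there are 8 such values of n.

1, 3, 5, 12, 14, 16, 23, 25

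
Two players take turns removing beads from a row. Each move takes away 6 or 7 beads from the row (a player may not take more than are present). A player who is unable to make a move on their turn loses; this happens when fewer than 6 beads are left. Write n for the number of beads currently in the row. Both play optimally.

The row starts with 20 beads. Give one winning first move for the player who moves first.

Remove 6, leaving 14.

Use the standard recursion: the mover loses at a terminal position; elsewhere, the mover wins exactly when some move hands the opponent an L position.
n=0: no move → L
n=1: no move → L
n=2: no move → L
n=3: no move → L
n=4: no move → L
n=5: no move → L
n=6: W (go to 0, an L position)
n=7: W (go to 1, an L position)
n=8: W (go to 2, an L position)
n=9: W (go to 3, an L position)
n=10: W (go to 4, an L position)
n=11: W (go to 5, an L position)
n=12: W (go to 5, an L position)
n=13: L (options 7(W), 6(W) are all W)
n=14: L (options 8(W), 7(W) are all W)
n=15: L (options 9(W), 8(W) are all W)
n=16: L (options 10(W), 9(W) are all W)
n=17: L (options 11(W), 10(W) are all W)
n=18: L (options 12(W), 11(W) are all W)
n=19: W (go to 13, an L position)
n=20: W (go to 14, an L position)
From 20, the L positions reachable in one move are: 14, 13. Any move reaching one of these is winning.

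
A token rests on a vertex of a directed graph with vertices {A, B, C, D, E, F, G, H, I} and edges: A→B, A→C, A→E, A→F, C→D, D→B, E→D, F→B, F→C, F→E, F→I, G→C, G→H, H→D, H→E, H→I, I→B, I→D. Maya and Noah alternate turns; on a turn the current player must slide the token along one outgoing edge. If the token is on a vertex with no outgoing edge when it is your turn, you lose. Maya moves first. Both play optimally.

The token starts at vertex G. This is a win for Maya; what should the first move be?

Work bottom-up. With no move the player to move loses. Otherwise the position is W if at least one move leads to an L position for the opponent, and L if every move leads to a W.
Every edge goes from a vertex to one that appears earlier in the order B, D, I, C, E, H, F, G, A, so processing vertices in that order labels each vertex after all of its successors.
B: no outgoing edge → L
D: reaches L-position B → W
I: reaches L-position B → W
C: only reaches D(W), which is W → L
E: only reaches D(W), which is W → L
H: reaches L-position E → W
F: reaches L-position E → W
G: reaches L-position C → W
A: reaches L-position E → W
From G, the L positions reachable in one move are: C.

Move to C.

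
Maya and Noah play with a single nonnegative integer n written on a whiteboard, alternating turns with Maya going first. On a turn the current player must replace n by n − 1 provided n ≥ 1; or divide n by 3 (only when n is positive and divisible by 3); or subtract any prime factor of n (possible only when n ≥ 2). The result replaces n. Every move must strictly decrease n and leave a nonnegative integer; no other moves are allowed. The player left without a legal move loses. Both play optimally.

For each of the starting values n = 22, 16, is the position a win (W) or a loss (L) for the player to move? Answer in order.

22: L, 16: W

Build the W/L table. Terminal = L. A non-terminal position is W if it has a move to some L; otherwise it is L.
n=0: no move → L
n=1: can move to 0, which is L ⇒ W
n=2: can move to 0, which is L ⇒ W
n=3: can move to 0, which is L ⇒ W
n=4: moves to 2(W), 3(W); every one is W ⇒ L
n=5: can move to 0, which is L ⇒ W
n=6: can move to 4, which is L ⇒ W
n=7: can move to 0, which is L ⇒ W
n=8: moves to 6(W), 7(W); every one is W ⇒ L
n=9: can move to 8, which is L ⇒ W
n=10: can move to 8, which is L ⇒ W
n=11: can move to 0, which is L ⇒ W
n=12: can move to 4, which is L ⇒ W
n=13: can move to 0, which is L ⇒ W
n=14: moves to 7(W), 12(W), 13(W); every one is W ⇒ L
n=15: can move to 14, which is L ⇒ W
n=16: can move to 14, which is L ⇒ W
n=17: can move to 0, which is L ⇒ W
n=18: moves to 6(W), 15(W), 16(W), 17(W); every one is W ⇒ L
n=19: can move to 0, which is L ⇒ W
n=20: can move to 18, which is L ⇒ W
n=21: can move to 14, which is L ⇒ W
n=22: moves to 11(W), 20(W), 21(W); every one is W ⇒ L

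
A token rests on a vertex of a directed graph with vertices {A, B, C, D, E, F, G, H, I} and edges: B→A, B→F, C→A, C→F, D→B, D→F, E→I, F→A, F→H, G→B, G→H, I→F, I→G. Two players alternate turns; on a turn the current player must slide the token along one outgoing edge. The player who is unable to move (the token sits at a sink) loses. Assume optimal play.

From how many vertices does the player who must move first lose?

Label each position W (a win for the player to move) or L (a loss). A position with no legal move is L; any other position is W exactly when some move reaches an L, and L when every move reaches a W.
Every edge goes from a vertex to one that appears earlier in the order A, H, F, B, G, I, E, C, D, so processing vertices in that order labels each vertex after all of its successors.
A: no outgoing edge → L
H: no outgoing edge → L
F: W (go to H, an L position)
B: W (go to A, an L position)
G: W (go to H, an L position)
I: L (options G(W), F(W) are all W)
E: W (go to I, an L position)
C: W (go to A, an L position)
D: L (options B(W), F(W) are all W)
The L vertices are A, D, H, I; that is 4 in all.

4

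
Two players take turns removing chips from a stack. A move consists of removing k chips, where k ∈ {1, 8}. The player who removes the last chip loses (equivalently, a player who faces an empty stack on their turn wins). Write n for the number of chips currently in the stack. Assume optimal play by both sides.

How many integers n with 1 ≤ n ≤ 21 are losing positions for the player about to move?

10

Build the W/L table. Terminal = W. A non-terminal position is W if it has a move to some L; otherwise it is L.
n=0: no move; the opponent has just taken the last chip and therefore loses → W
n=1: L (sole option 0(W) is W)
n=2: W (go to 1, an L position)
n=3: L (sole option 2(W) is W)
n=4: W (go to 3, an L position)
n=5: L (sole option 4(W) is W)
n=6: W (go to 5, an L position)
n=7: L (sole option 6(W) is W)
n=8: W (go to 7, an L position)
n=9: W (go to 1, an L position)
n=10: L (options 9(W), 2(W) are all W)
n=11: W (go to 10, an L position)
n=12: L (options 11(W), 4(W) are all W)
n=13: W (go to 12, an L position)
n=14: L (options 13(W), 6(W) are all W)
n=15: W (go to 14, an L position)
n=16: L (options 15(W), 8(W) are all W)
n=17: W (go to 16, an L position)
n=18: W (go to 10, an L position)
n=19: L (options 18(W), 11(W) are all W)
n=20: W (go to 19, an L position)
n=21: L (options 20(W), 13(W) are all W)
L entries with 1 ≤ n ≤ 21 (the range starts at n=1): n = 1, 3, 5, 7, 10, 12, 14, 16, 19, 21; that makes 10.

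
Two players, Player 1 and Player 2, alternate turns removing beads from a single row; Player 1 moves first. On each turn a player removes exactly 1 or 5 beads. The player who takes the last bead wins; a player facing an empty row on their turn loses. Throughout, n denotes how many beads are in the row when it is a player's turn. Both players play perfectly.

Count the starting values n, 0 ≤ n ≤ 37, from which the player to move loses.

19

Classify positions by backward induction: terminal positions (no move available) are L. From any other position, the mover wins iff some move reaches an L.
n=0: no move → L
n=1: reaches L-position 0 → W
n=2: only reaches 1(W), which is W → L
n=3: reaches L-position 2 → W
n=4: only reaches 3(W), which is W → L
n=5: reaches L-position 4 → W
n=6: only reaches 5(W), 1(W), all W → L
n=7: reaches L-position 6 → W
n=8: only reaches 7(W), 3(W), all W → L
n=9: reaches L-position 8 → W
n=10: only reaches 9(W), 5(W), all W → L
n=11: reaches L-position 10 → W
n=12: only reaches 11(W), 7(W), all W → L
n=13: reaches L-position 12 → W
n=14: only reaches 13(W), 9(W), all W → L
n=15: reaches L-position 14 → W
n=16: only reaches 15(W), 11(W), all W → L
n=17: reaches L-position 16 → W
n=18: only reaches 17(W), 13(W), all W → L
n=19: reaches L-position 18 → W
n=20: only reaches 19(W), 15(W), all W → L
n=21: reaches L-position 20 → W
n=22: only reaches 21(W), 17(W), all W → L
n=23: reaches L-position 22 → W
n=24: only reaches 23(W), 19(W), all W → L
n=25: reaches L-position 24 → W
n=26: only reaches 25(W), 21(W), all W → L
n=27: reaches L-position 26 → W
n=28: only reaches 27(W), 23(W), all W → L
n=29: reaches L-position 28 → W
n=30: only reaches 29(W), 25(W), all W → L
n=31: reaches L-position 30 → W
n=32: only reaches 31(W), 27(W), all W → L
n=33: reaches L-position 32 → W
n=34: only reaches 33(W), 29(W), all W → L
n=35: reaches L-position 34 → W
n=36: only reaches 35(W), 31(W), all W → L
n=37: reaches L-position 36 → W
L entries with 0 ≤ n ≤ 37: n = 0, 2, 4, 6, 8, 10, 12, 14, 16, 18, 20, 22, 24, 26, 28, 30, 32, 34, 36; that makes 19.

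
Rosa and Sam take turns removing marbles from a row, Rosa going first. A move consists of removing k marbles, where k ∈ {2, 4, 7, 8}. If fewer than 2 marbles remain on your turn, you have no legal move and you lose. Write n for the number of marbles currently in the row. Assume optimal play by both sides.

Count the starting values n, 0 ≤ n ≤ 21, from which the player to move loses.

Positions with no move are L. A position that does have a move is losing for the player to move precisely when every available move leads to a winning position for the opponent. Fill in the labels:
n=0: no move → L
n=1: no move → L
n=2: W (go to 0, an L position)
n=3: W (go to 1, an L position)
n=4: W (go to 0, an L position)
n=5: W (go to 1, an L position)
n=6: L (options 4(W), 2(W) are all W)
n=7: W (go to 0, an L position)
n=8: W (go to 6, an L position)
n=9: W (go to 1, an L position)
n=10: W (go to 6, an L position)
n=11: L (options 9(W), 7(W), 4(W), 3(W) are all W)
n=12: L (options 10(W), 8(W), 5(W), 4(W) are all W)
n=13: W (go to 11, an L position)
n=14: W (go to 12, an L position)
n=15: W (go to 11, an L position)
n=16: W (go to 12, an L position)
n=17: L (options 15(W), 13(W), 10(W), 9(W) are all W)
n=18: W (go to 11, an L position)
n=19: W (go to 17, an L position)
n=20: W (go to 12, an L position)
n=21: W (go to 17, an L position)
L entries with 0 ≤ n ≤ 21: n = 0, 1, 6, 11, 12, 17; that makes 6.

6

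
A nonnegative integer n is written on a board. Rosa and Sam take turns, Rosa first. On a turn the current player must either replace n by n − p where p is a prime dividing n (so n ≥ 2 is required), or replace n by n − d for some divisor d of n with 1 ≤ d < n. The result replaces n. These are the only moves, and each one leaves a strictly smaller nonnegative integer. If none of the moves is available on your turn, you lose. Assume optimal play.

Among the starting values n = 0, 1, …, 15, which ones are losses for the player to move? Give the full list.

Positions with no move are L. A position that does have a move is losing for the player to move precisely when every available move leads to a winning position for the opponent. Fill in the labels:
n=0: no move → L
n=1: no move → L
n=2: reaches L-position 0 → W
n=3: reaches L-position 0 → W
n=4: only reaches 2(W), 3(W), all W → L
n=5: reaches L-position 0 → W
n=6: reaches L-position 4 → W
n=7: reaches L-position 0 → W
n=8: reaches L-position 4 → W
n=9: only reaches 6(W), 8(W), all W → L
n=10: reaches L-position 9 → W
n=11: reaches L-position 0 → W
n=12: reaches L-position 9 → W
n=13: reaches L-position 0 → W
n=14: only reaches 7(W), 12(W), 13(W), all W → L
n=15: reaches L-position 14 → W
The losing starting values of n are exactly the entries labelled L in this table (5 of them).

0, 1, 4, 9, 14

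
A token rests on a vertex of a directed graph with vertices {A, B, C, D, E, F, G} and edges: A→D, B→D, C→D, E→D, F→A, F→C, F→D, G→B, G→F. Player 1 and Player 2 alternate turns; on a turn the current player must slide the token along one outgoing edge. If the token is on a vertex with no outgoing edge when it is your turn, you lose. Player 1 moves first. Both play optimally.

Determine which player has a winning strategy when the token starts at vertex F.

Player 1 wins.

Build the W/L table. Terminal = L. A non-terminal position is W if it has a move to some L; otherwise it is L.
Every edge goes from a vertex to one that appears earlier in the order D, C, A, F, E, B, G, so processing vertices in that order labels each vertex after all of its successors.
D: no outgoing edge → L
C: can move to D, which is L ⇒ W
A: can move to D, which is L ⇒ W
F: can move to D, which is L ⇒ W
E: can move to D, which is L ⇒ W
B: can move to D, which is L ⇒ W
G: moves to B(W), F(W); every one is W ⇒ L
The starting position F is W: Player 1 should move to D, handing over an L position.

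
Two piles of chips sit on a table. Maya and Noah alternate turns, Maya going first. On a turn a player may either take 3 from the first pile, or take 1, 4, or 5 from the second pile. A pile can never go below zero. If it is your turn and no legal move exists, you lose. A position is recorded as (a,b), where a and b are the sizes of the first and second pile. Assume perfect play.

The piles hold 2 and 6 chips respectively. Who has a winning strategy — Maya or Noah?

Maya wins.

Use the standard recursion: the mover loses at a terminal position; elsewhere, the mover wins exactly when some move hands the opponent an L position.
No move ever increases a pile, so every position that can arise here has a ≤ 2 and b ≤ 6; it is enough to label the cells with 0 ≤ a ≤ 2 and 0 ≤ b ≤ 6.
Every move lowers a or b (never raises either), so fill the grid row by row in increasing a, and left to right within a row: each cell's successors are then already labelled.
      b=0  b=1  b=2  b=3  b=4  b=5  b=6
a=0:    L    W    L    W    W    W    W
a=1:    L    W    L    W    W    W    W
a=2:    L    W    L    W    W    W    W
Cells with no legal move (terminal, hence L): (0,0), (1,0), (2,0).
The remaining L cells, each justified by listing all of its moves:
(0,2): →(0,1)(W) only, which is W, so L
(1,2): →(1,1)(W) only, which is W, so L
(2,2): →(2,1)(W) only, which is W, so L
Every other cell has at least one move into one of the L cells above, so it is W.
The starting position (2,6) is W: Maya should move to (2,2), handing over an L position.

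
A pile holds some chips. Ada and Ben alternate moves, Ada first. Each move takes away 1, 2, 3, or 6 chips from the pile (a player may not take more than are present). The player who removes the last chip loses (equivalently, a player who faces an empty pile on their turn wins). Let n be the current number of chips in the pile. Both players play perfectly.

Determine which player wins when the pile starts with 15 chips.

Classify positions by backward induction: terminal positions (no move available) are W. From any other position, the mover wins iff some move reaches an L.
n=0: no move; the opponent has just taken the last chip and therefore loses → W
n=1: the only move is to 0(W), a W ⇒ L
n=2: can move to 1, which is L ⇒ W
n=3: can move to 1, which is L ⇒ W
n=4: can move to 1, which is L ⇒ W
n=5: moves to 4(W), 3(W), 2(W); every one is W ⇒ L
n=6: can move to 5, which is L ⇒ W
n=7: can move to 5, which is L ⇒ W
n=8: can move to 5, which is L ⇒ W
n=9: moves to 8(W), 7(W), 6(W), 3(W); every one is W ⇒ L
n=10: can move to 9, which is L ⇒ W
n=11: can move to 9, which is L ⇒ W
n=12: can move to 9, which is L ⇒ W
n=13: moves to 12(W), 11(W), 10(W), 7(W); every one is W ⇒ L
n=14: can move to 13, which is L ⇒ W
n=15: can move to 13, which is L ⇒ W
From 15 Ada can remove 2, leaving 13, reaching an L position.

Ada wins.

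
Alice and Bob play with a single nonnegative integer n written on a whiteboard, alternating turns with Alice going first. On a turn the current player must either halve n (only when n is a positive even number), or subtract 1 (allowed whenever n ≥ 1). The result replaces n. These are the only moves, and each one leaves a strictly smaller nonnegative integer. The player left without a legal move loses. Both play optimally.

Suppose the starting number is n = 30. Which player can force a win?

Alice wins.

Positions with no move are L. A position that does have a move is losing for the player to move precisely when every available move leads to a winning position for the opponent. Fill in the labels:
n=0: no move → L
n=1: can move to 0, which is L ⇒ W
n=2: the only move is to 1(W), a W ⇒ L
n=3: can move to 2, which is L ⇒ W
n=4: can move to 2, which is L ⇒ W
n=5: the only move is to 4(W), a W ⇒ L
n=6: can move to 5, which is L ⇒ W
n=7: the only move is to 6(W), a W ⇒ L
n=8: can move to 7, which is L ⇒ W
n=9: the only move is to 8(W), a W ⇒ L
n=10: can move to 5, which is L ⇒ W
n=11: the only move is to 10(W), a W ⇒ L
n=12: can move to 11, which is L ⇒ W
n=13: the only move is to 12(W), a W ⇒ L
n=14: can move to 7, which is L ⇒ W
n=15: the only move is to 14(W), a W ⇒ L
n=16: can move to 15, which is L ⇒ W
n=17: the only move is to 16(W), a W ⇒ L
n=18: can move to 9, which is L ⇒ W
n=19: the only move is to 18(W), a W ⇒ L
n=20: can move to 19, which is L ⇒ W
n=21: the only move is to 20(W), a W ⇒ L
n=22: can move to 11, which is L ⇒ W
n=23: the only move is to 22(W), a W ⇒ L
n=24: can move to 23, which is L ⇒ W
n=25: the only move is to 24(W), a W ⇒ L
n=26: can move to 13, which is L ⇒ W
n=27: the only move is to 26(W), a W ⇒ L
n=28: can move to 27, which is L ⇒ W
n=29: the only move is to 28(W), a W ⇒ L
n=30: can move to 15, which is L ⇒ W
From 30 Alice can move to 15, reaching an L position.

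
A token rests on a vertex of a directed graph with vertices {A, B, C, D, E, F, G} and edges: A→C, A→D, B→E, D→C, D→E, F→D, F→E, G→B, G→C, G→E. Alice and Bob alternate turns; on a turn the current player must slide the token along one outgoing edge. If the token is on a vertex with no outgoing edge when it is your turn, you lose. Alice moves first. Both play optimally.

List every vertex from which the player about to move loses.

Label each position W (a win for the player to move) or L (a loss). A position with no legal move is L; any other position is W exactly when some move reaches an L, and L when every move reaches a W.
Every edge goes from a vertex to one that appears earlier in the order C, E, D, F, A, B, G, so processing vertices in that order labels each vertex after all of its successors.
C: no outgoing edge → L
E: no outgoing edge → L
D: →E(L), so W
F: →E(L), so W
A: →C(L), so W
B: →E(L), so W
G: →E(L), so W
Reading off the rows marked L gives the requested list; there are 2 such vertices.

C, E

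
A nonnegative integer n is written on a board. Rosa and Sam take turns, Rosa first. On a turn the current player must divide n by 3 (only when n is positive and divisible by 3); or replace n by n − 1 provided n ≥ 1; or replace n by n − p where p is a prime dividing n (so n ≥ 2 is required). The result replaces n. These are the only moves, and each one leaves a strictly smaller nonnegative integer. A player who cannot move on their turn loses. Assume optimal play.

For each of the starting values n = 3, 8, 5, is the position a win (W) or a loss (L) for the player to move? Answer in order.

Build the W/L table. Terminal = L. A non-terminal position is W if it has a move to some L; otherwise it is L.
n=0: no move → L
n=1: →0(L), so W
n=2: →0(L), so W
n=3: →0(L), so W
n=4: →2(W), 3(W) — all W, so L
n=5: →0(L), so W
n=6: →4(L), so W
n=7: →0(L), so W
n=8: →6(W), 7(W) — all W, so L

3: W, 8: L, 5: W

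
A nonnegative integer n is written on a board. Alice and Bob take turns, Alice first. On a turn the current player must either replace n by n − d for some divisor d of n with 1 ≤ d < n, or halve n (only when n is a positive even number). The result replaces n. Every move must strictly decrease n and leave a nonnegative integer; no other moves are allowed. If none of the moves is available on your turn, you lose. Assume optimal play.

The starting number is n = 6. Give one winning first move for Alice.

Move to 3.

Compute win/loss labels from the base case upward. A position with no move is L. Any other position is W if it can reach an L in one move, else L.
n=0: no move → L
n=1: no move → L
n=2: can move to 1, which is L ⇒ W
n=3: the only move is to 2(W), a W ⇒ L
n=4: can move to 3, which is L ⇒ W
n=5: the only move is to 4(W), a W ⇒ L
n=6: can move to 3, which is L ⇒ W
From 6, the L positions reachable in one move are: 3, 5. Any move reaching one of these is winning.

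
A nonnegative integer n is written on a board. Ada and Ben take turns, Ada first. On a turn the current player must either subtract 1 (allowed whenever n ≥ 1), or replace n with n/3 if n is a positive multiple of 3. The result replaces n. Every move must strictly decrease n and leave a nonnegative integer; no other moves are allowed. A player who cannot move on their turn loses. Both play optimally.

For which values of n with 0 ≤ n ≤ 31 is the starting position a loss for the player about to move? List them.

Work bottom-up. With no move the player to move loses. Otherwise the position is W if at least one move leads to an L position for the opponent, and L if every move leads to a W.
n=0: no move → L
n=1: →0(L), so W
n=2: →1(W) only, which is W, so L
n=3: →2(L), so W
n=4: →3(W) only, which is W, so L
n=5: →4(L), so W
n=6: →2(L), so W
n=7: →6(W) only, which is W, so L
n=8: →7(L), so W
n=9: →3(W), 8(W) — all W, so L
n=10: →9(L), so W
n=11: →10(W) only, which is W, so L
n=12: →4(L), so W
n=13: →12(W) only, which is W, so L
n=14: →13(L), so W
n=15: →5(W), 14(W) — all W, so L
n=16: →15(L), so W
n=17: →16(W) only, which is W, so L
n=18: →17(L), so W
n=19: →18(W) only, which is W, so L
n=20: →19(L), so W
n=21: →7(L), so W
n=22: →21(W) only, which is W, so L
n=23: →22(L), so W
n=24: →8(W), 23(W) — all W, so L
n=25: →24(L), so W
n=26: →25(W) only, which is W, so L
n=27: →9(L), so W
n=28: →27(W) only, which is W, so L
n=29: →28(L), so W
n=30: →10(W), 29(W) — all W, so L
n=31: →30(L), so W
The losing starting values of n are exactly the entries labelled L in this table (15 of them).

0, 2, 4, 7, 9, 11, 13, 15, 17, 19, 22, 24, 26, 28, 30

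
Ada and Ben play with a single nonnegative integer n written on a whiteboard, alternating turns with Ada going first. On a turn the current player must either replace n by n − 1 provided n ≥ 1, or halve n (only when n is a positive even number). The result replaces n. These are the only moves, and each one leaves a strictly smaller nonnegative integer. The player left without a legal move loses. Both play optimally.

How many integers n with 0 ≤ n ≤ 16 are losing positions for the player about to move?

Build the W/L table. Terminal = L. A non-terminal position is W if it has a move to some L; otherwise it is L.
n=0: no move → L
n=1: →0(L), so W
n=2: →1(W) only, which is W, so L
n=3: →2(L), so W
n=4: →2(L), so W
n=5: →4(W) only, which is W, so L
n=6: →5(L), so W
n=7: →6(W) only, which is W, so L
n=8: →7(L), so W
n=9: →8(W) only, which is W, so L
n=10: →5(L), so W
n=11: →10(W) only, which is W, so L
n=12: →11(L), so W
n=13: →12(W) only, which is W, so L
n=14: →7(L), so W
n=15: →14(W) only, which is W, so L
n=16: →15(L), so W
L entries with 0 ≤ n ≤ 16: n = 0, 2, 5, 7, 9, 11, 13, 15; that makes 8.

8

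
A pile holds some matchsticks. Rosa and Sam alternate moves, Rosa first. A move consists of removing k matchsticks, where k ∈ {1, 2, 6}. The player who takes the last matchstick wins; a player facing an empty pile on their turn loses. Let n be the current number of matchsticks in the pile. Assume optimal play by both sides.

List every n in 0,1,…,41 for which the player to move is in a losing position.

Build the W/L table. Terminal = L. A non-terminal position is W if it has a move to some L; otherwise it is L.
n=0: no move → L
n=1: reaches L-position 0 → W
n=2: reaches L-position 0 → W
n=3: only reaches 2(W), 1(W), all W → L
n=4: reaches L-position 3 → W
n=5: reaches L-position 3 → W
n=6: reaches L-position 0 → W
n=7: only reaches 6(W), 5(W), 1(W), all W → L
n=8: reaches L-position 7 → W
n=9: reaches L-position 7 → W
n=10: only reaches 9(W), 8(W), 4(W), all W → L
n=11: reaches L-position 10 → W
n=12: reaches L-position 10 → W
n=13: reaches L-position 7 → W
n=14: only reaches 13(W), 12(W), 8(W), all W → L
n=15: reaches L-position 14 → W
n=16: reaches L-position 14 → W
n=17: only reaches 16(W), 15(W), 11(W), all W → L
n=18: reaches L-position 17 → W
n=19: reaches L-position 17 → W
n=20: reaches L-position 14 → W
n=21: only reaches 20(W), 19(W), 15(W), all W → L
n=22: reaches L-position 21 → W
n=23: reaches L-position 21 → W
n=24: only reaches 23(W), 22(W), 18(W), all W → L
n=25: reaches L-position 24 → W
n=26: reaches L-position 24 → W
n=27: reaches L-position 21 → W
n=28: only reaches 27(W), 26(W), 22(W), all W → L
n=29: reaches L-position 28 → W
n=30: reaches L-position 28 → W
n=31: only reaches 30(W), 29(W), 25(W), all W → L
n=32: reaches L-position 31 → W
n=33: reaches L-position 31 → W
n=34: reaches L-position 28 → W
n=35: only reaches 34(W), 33(W), 29(W), all W → L
n=36: reaches L-position 35 → W
n=37: reaches L-position 35 → W
n=38: only reaches 37(W), 36(W), 32(W), all W → L
n=39: reaches L-position 38 → W
n=40: reaches L-position 38 → W
n=41: reaches L-position 35 → W
Reading off the rows marked L gives the requested list; there are 12 such values of n.

0, 3, 7, 10, 14, 17, 21, 24, 28, 31, 35, 38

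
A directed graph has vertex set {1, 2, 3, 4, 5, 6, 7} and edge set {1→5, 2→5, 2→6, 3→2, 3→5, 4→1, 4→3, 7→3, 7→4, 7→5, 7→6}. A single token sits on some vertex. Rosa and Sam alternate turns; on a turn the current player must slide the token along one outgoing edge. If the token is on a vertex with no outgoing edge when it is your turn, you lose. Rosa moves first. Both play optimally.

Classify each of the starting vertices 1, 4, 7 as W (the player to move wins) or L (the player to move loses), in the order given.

1: W, 4: L, 7: W

Compute win/loss labels from the base case upward. A position with no move is L. Any other position is W if it can reach an L in one move, else L.
Every edge goes from a vertex to one that appears earlier in the order 5, 6, 2, 3, 1, 4, 7, so processing vertices in that order labels each vertex after all of its successors.
5: no outgoing edge → L
6: no outgoing edge → L
2: W (go to 6, an L position)
3: W (go to 5, an L position)
1: W (go to 5, an L position)
4: L (options 1(W), 3(W) are all W)
7: W (go to 4, an L position)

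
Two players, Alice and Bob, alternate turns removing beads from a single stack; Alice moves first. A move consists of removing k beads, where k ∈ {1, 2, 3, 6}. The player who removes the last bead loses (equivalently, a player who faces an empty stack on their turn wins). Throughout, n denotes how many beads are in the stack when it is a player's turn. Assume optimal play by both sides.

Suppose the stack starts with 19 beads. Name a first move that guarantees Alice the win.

Remove 2, leaving 17.

Build the W/L table. Terminal = W. A non-terminal position is W if it has a move to some L; otherwise it is L.
n=0: no move; the opponent has just taken the last bead and therefore loses → W
n=1: only reaches 0(W), which is W → L
n=2: reaches L-position 1 → W
n=3: reaches L-position 1 → W
n=4: reaches L-position 1 → W
n=5: only reaches 4(W), 3(W), 2(W), all W → L
n=6: reaches L-position 5 → W
n=7: reaches L-position 5 → W
n=8: reaches L-position 5 → W
n=9: only reaches 8(W), 7(W), 6(W), 3(W), all W → L
n=10: reaches L-position 9 → W
n=11: reaches L-position 9 → W
n=12: reaches L-position 9 → W
n=13: only reaches 12(W), 11(W), 10(W), 7(W), all W → L
n=14: reaches L-position 13 → W
n=15: reaches L-position 13 → W
n=16: reaches L-position 13 → W
n=17: only reaches 16(W), 15(W), 14(W), 11(W), all W → L
n=18: reaches L-position 17 → W
n=19: reaches L-position 17 → W
From 19, the L positions reachable in one move are: 17, 13. Any move reaching one of these is winning.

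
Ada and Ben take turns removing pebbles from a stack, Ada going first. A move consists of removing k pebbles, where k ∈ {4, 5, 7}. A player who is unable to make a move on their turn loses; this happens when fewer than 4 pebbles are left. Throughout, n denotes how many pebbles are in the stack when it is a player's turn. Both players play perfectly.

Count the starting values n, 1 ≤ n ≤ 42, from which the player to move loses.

Compute win/loss labels from the base case upward. A position with no move is L. Any other position is W if it can reach an L in one move, else L.
n=0: no move → L
n=1: no move → L
n=2: no move → L
n=3: no move → L
n=4: →0(L), so W
n=5: →1(L), so W
n=6: →2(L), so W
n=7: →3(L), so W
n=8: →3(L), so W
n=9: →2(L), so W
n=10: →3(L), so W
n=11: →7(W), 6(W), 4(W) — all W, so L
n=12: →8(W), 7(W), 5(W) — all W, so L
n=13: →9(W), 8(W), 6(W) — all W, so L
n=14: →10(W), 9(W), 7(W) — all W, so L
n=15: →11(L), so W
n=16: →12(L), so W
n=17: →13(L), so W
n=18: →14(L), so W
n=19: →14(L), so W
n=20: →13(L), so W
n=21: →14(L), so W
n=22: →18(W), 17(W), 15(W) — all W, so L
n=23: →19(W), 18(W), 16(W) — all W, so L
n=24: →20(W), 19(W), 17(W) — all W, so L
n=25: →21(W), 20(W), 18(W) — all W, so L
n=26: →22(L), so W
n=27: →23(L), so W
n=28: →24(L), so W
n=29: →25(L), so W
n=30: →25(L), so W
n=31: →24(L), so W
n=32: →25(L), so W
n=33: →29(W), 28(W), 26(W) — all W, so L
n=34: →30(W), 29(W), 27(W) — all W, so L
n=35: →31(W), 30(W), 28(W) — all W, so L
n=36: →32(W), 31(W), 29(W) — all W, so L
n=37: →33(L), so W
n=38: →34(L), so W
n=39: →35(L), so W
n=40: →36(L), so W
n=41: →36(L), so W
n=42: →35(L), so W
L entries with 1 ≤ n ≤ 42 (n=0 is outside the asked range and is not counted): n = 1, 2, 3, 11, 12, 13, 14, 22, 23, 24, 25, 33, 34, 35, 36; that makes 15.

15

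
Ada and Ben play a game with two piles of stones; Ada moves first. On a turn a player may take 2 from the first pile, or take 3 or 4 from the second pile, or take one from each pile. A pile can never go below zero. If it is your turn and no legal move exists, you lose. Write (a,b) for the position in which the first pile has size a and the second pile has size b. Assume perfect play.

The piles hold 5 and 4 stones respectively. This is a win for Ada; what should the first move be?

Move to (5,0).

Work bottom-up. With no move the player to move loses. Otherwise the position is W if at least one move leads to an L position for the opponent, and L if every move leads to a W.
No move ever increases a pile, so every position that can arise here has a ≤ 5 and b ≤ 4; it is enough to label the cells with 0 ≤ a ≤ 5 and 0 ≤ b ≤ 4.
Every move lowers a or b (never raises either), so fill the grid row by row in increasing a, and left to right within a row: each cell's successors are then already labelled.
      b=0  b=1  b=2  b=3  b=4
a=0:    L    L    L    W    W
a=1:    L    W    W    W    W
a=2:    W    W    W    L    L
a=3:    W    L    L    L    W
a=4:    L    L    W    W    W
a=5:    L    W    W    W    W
Cells with no legal move (terminal, hence L): (0,0), (0,1), (0,2), (1,0).
The remaining L cells, each justified by listing all of its moves:
(2,3): moves to (0,3)(W), (2,0)(W), (1,2)(W); every one is W ⇒ L
(2,4): moves to (0,4)(W), (2,1)(W), (2,0)(W), (1,3)(W); every one is W ⇒ L
(3,1): moves to (1,1)(W), (2,0)(W); every one is W ⇒ L
(3,2): moves to (1,2)(W), (2,1)(W); every one is W ⇒ L
(3,3): moves to (1,3)(W), (3,0)(W), (2,2)(W); every one is W ⇒ L
(4,0): the only move is to (2,0)(W), a W ⇒ L
(4,1): moves to (2,1)(W), (3,0)(W); every one is W ⇒ L
(5,0): the only move is to (3,0)(W), a W ⇒ L
Every other cell has at least one move into one of the L cells above, so it is W.
From (5,4), the L positions reachable in one move are: (5,0).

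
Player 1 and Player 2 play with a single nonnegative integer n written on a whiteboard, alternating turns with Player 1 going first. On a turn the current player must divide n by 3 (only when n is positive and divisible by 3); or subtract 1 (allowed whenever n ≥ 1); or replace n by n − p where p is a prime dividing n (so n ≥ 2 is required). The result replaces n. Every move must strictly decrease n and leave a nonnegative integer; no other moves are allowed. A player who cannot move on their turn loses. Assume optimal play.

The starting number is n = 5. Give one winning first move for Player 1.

Work bottom-up. With no move the player to move loses. Otherwise the position is W if at least one move leads to an L position for the opponent, and L if every move leads to a W.
n=0: no move → L
n=1: reaches L-position 0 → W
n=2: reaches L-position 0 → W
n=3: reaches L-position 0 → W
n=4: only reaches 2(W), 3(W), all W → L
n=5: reaches L-position 0 → W
From 5, the L positions reachable in one move are: 0, 4. Any move reaching one of these is winning.

Move to 0.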